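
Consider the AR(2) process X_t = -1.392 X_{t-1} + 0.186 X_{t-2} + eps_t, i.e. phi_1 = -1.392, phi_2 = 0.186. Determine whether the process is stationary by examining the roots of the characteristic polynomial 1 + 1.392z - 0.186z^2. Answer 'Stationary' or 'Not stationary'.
\text{Not stationary}

The AR(p) characteristic polynomial is P(z) = 1 + 1.392z - 0.186z^2.
Stationarity requires all roots to lie outside the unit circle, i.e. |z| > 1 for every root.
Set 1 + (1.392) z + (-0.186) z^2 = 0, i.e. a z^2 + b z + c = 0 with a = -0.186, b = 1.392, c = 1.
Discriminant D = b^2 - 4ac = (1.392)^2 - 4*(-0.186)*1 = 1.937664 - (-0.744) = 2.681664.
D >= 0, so the roots are real: z = (-b +/- sqrt(D)) / (2a) = (-1.392 +/- 1.637579) / (-0.372).
  z_1 = (-1.392 + 1.637579) / (-0.372) = -0.6602,   |z_1| = 0.6602.
  z_2 = (-1.392 - 1.637579) / (-0.372) = 8.144,   |z_2| = 8.144.
Moduli of all roots: 0.6602, 8.1440.
All moduli strictly greater than 1? No.
Verdict: Not stationary.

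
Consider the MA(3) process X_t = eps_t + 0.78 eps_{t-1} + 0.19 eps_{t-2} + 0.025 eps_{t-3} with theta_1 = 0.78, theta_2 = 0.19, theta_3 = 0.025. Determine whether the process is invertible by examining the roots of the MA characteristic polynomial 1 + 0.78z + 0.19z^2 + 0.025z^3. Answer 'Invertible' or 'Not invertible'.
\text{Invertible}

The MA(q) characteristic polynomial is P(z) = 1 + 0.78z + 0.19z^2 + 0.025z^3.
Invertibility requires all roots to lie outside the unit circle, i.e. |z| > 1 for every root.
Degree 3: look for a simple real root z0 first, then factor out (1 - z/z0) and solve the remaining quadratic.
Testing z0 = -2: P(-2) = 1 + (0.78)(-2) + (0.19)(-2)^2 + (0.025)(-2)^3
  = 1 + (-1.56) + (0.76) + (-0.2) = 0.  So z_0 = -2 is a root, |z_0| = 2.
Divide out the factor (1 + 0.5 z) = (1 - z/z0) (since 1/z0 = -0.5):
  P(z) = (1 + 0.5 z)(1 + (0.28) z + (0.05) z^2)
  [check: z-coef 0.28 - (-0.5) = 0.78; z^2-coef 0.05 - (-0.5)(0.28) = 0.19; z^3-coef -(-0.5)(0.05) = 0.025.]
Remaining roots from the quadratic factor 1 + (0.28) z + (0.05) z^2:
  Set 1 + (0.28) z + (0.05) z^2 = 0, i.e. a z^2 + b z + c = 0 with a = 0.05, b = 0.28, c = 1.
  Discriminant D = b^2 - 4ac = (0.28)^2 - 4*(0.05)*1 = 0.0784 - (0.2) = -0.1216.
  D < 0, so the roots are the complex-conjugate pair z = (-b +/- i sqrt(-D)) / (2a) = -2.8 +/- 3.4871i.
  For a conjugate pair |z|^2 = z * conj(z) = (product of roots) = c/a = 1/(0.05) = 20, so |z| = sqrt(20) = 4.4721 for both roots.
Moduli of all roots: 2.0000, 4.4721, 4.4721.
All moduli strictly greater than 1? Yes.
Verdict: Invertible.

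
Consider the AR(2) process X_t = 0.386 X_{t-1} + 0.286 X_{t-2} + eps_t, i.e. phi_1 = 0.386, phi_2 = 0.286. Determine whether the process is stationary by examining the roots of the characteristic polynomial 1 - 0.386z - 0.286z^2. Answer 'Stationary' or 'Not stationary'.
\text{Stationary}

The AR(p) characteristic polynomial is P(z) = 1 - 0.386z - 0.286z^2.
Stationarity requires all roots to lie outside the unit circle, i.e. |z| > 1 for every root.
Set 1 + (-0.386) z + (-0.286) z^2 = 0, i.e. a z^2 + b z + c = 0 with a = -0.286, b = -0.386, c = 1.
Discriminant D = b^2 - 4ac = (-0.386)^2 - 4*(-0.286)*1 = 0.148996 - (-1.144) = 1.292996.
D >= 0, so the roots are real: z = (-b +/- sqrt(D)) / (2a) = (0.386 +/- 1.1371) / (-0.572).
  z_1 = (0.386 + 1.1371) / (-0.572) = -2.6628,   |z_1| = 2.6628.
  z_2 = (0.386 - 1.1371) / (-0.572) = 1.3131,   |z_2| = 1.3131.
Moduli of all roots: 2.6628, 1.3131.
All moduli strictly greater than 1? Yes.
Verdict: Stationary.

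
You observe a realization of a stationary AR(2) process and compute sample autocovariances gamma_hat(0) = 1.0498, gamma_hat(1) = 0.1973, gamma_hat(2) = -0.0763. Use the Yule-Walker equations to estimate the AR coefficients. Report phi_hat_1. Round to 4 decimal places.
\hat\phi_{1} = 0.2090

The Yule-Walker equations for an AR(p) process read, in matrix form,
  Gamma_p phi = r_p,   with   (Gamma_p)_{ij} = gamma(|i - j|),
                       (r_p)_i = gamma(i),   i,j = 1..p.
Substitute the sample gammas (Toeplitz matrix and right-hand side of size 2):
  Gamma_p = [[1.0498, 0.1973], [0.1973, 1.0498]]
  r_p     = [0.1973, -0.0763]
Written out:
  1.0498 phi_1 + 0.1973 phi_2 = 0.1973
  0.1973 phi_1 + 1.0498 phi_2 = -0.0763
Solve by Cramer's rule:
  det = gamma(0)^2 - gamma(1)^2 = (1.0498)^2 - (0.1973)^2 = 1.10208004 - 0.03892729 = 1.06315275
  phi_hat_1 = [gamma(1) gamma(0) - gamma(1) gamma(2)] / det = [(0.1973)(1.0498) - (0.1973)(-0.0763)] / 1.06315275 = 0.22217953 / 1.06315275 = 0.209
  phi_hat_2 = [gamma(0) gamma(2) - gamma(1)^2] / det = [(1.0498)(-0.0763) - (0.1973)^2] / 1.06315275 = -0.11902703 / 1.06315275 = -0.112
So phi_hat = [0.2090, -0.1120].
Therefore phi_hat_1 = 0.2090.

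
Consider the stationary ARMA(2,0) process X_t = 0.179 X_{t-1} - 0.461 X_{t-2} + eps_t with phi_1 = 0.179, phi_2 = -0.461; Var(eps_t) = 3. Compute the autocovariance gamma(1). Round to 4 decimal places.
\gamma(1) = 0.4739

Multiply the model equation by X_{t-k} and take expectations. With theta_0 = psi_0 = 1 and psi_j the MA(infinity) weights, this gives
  gamma(k) - sum_i phi_i gamma(k-i) = c_k,
  c_k = sigma^2 * sum_{j=k..q} theta_j psi_{j-k}   (c_k = 0 for k > q),
using gamma(-m) = gamma(m).
Pure AR (q = 0): c_0 = sigma^2 = 3, c_k = 0 for k >= 1.
Equations for k = 0, 1, 2 (AR order 2, c_2 = 0):
  (E0) gamma(0) = phi_1 gamma(1) + phi_2 gamma(2) + c_0
  (E1) gamma(1) = phi_1 gamma(0) + phi_2 gamma(1) + c_1
  (E2) gamma(2) = phi_1 gamma(1) + phi_2 gamma(0)
From (E1): gamma(1) = A gamma(0) + B with
  A = phi_1 / (1 - phi_2) = 0.179 / 1.461 = 0.122519,   B = c_1 / (1 - phi_2) = 0 / 1.461 = 0.
Insert (E2) into (E0): gamma(0) (1 - phi_2^2) = phi_1 (1 + phi_2) gamma(1) + c_0.
  phi_1 (1 + phi_2) = (0.179)(0.539) = 0.096481,   1 - phi_2^2 = 0.787479.
Replace gamma(1) by A gamma(0) + B and collect gamma(0):
  gamma(0) [0.787479 - (0.096481)(0.122519)] = c_0 = 3
  gamma(0) * 0.775658 = 3
  gamma(0) = 3 / 0.775658 = 3.867683.
  gamma(1) = A gamma(0) = (0.122519)(3.867683) = 0.473864.
Therefore gamma(1) = 0.4739 (to 4 decimal places).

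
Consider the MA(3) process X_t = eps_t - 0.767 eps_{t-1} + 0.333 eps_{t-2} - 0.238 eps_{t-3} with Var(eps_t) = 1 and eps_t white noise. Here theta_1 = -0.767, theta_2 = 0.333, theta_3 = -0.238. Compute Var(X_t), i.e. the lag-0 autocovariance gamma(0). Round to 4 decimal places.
\gamma(0) = 1.7558

For an MA(q) process X_t = eps_t + sum_i theta_i eps_{t-i} with
Var(eps_t) = sigma^2, the variance is
  gamma(0) = sigma^2 * (1 + sum_i theta_i^2).
  sum_i theta_i^2 = (-0.767)^2 + (0.333)^2 + (-0.238)^2 = 0.588289 + 0.110889 + 0.056644 = 0.755822.
  gamma(0) = 1 * (1 + 0.755822) = 1 * 1.755822 = 1.755822, which rounds to 1.7558.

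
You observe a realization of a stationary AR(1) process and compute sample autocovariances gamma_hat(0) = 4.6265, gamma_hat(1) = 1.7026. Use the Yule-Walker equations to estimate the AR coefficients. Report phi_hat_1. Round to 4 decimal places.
\hat\phi_{1} = 0.3680

The Yule-Walker equations for an AR(p) process read, in matrix form,
  Gamma_p phi = r_p,   with   (Gamma_p)_{ij} = gamma(|i - j|),
                       (r_p)_i = gamma(i),   i,j = 1..p.
Substitute the sample gammas (Toeplitz matrix and right-hand side of size 1):
  Gamma_p = [[4.6265]]
  r_p     = [1.7026]
With p = 1 this is the single equation gamma(0) phi_1 = gamma(1):
  phi_hat_1 = gamma(1) / gamma(0) = 1.7026 / 4.6265 = 0.3680.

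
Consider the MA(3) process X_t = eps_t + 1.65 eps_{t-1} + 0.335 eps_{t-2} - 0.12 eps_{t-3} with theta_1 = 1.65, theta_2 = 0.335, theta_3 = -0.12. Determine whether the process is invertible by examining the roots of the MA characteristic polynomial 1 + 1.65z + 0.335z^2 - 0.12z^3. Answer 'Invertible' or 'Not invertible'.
\text{Not invertible}

The MA(q) characteristic polynomial is P(z) = 1 + 1.65z + 0.335z^2 - 0.12z^3.
Invertibility requires all roots to lie outside the unit circle, i.e. |z| > 1 for every root.
Degree 3: look for a simple real root z0 first, then factor out (1 - z/z0) and solve the remaining quadratic.
Testing z0 = -2: P(-2) = 1 + (1.65)(-2) + (0.335)(-2)^2 + (-0.12)(-2)^3
  = 1 + (-3.3) + (1.34) + (0.96) = 0.  So z_0 = -2 is a root, |z_0| = 2.
Divide out the factor (1 + 0.5 z) = (1 - z/z0) (since 1/z0 = -0.5):
  P(z) = (1 + 0.5 z)(1 + (1.15) z + (-0.24) z^2)
  [check: z-coef 1.15 - (-0.5) = 1.65; z^2-coef -0.24 - (-0.5)(1.15) = 0.335; z^3-coef -(-0.5)(-0.24) = -0.12.]
Remaining roots from the quadratic factor 1 + (1.15) z + (-0.24) z^2:
  Set 1 + (1.15) z + (-0.24) z^2 = 0, i.e. a z^2 + b z + c = 0 with a = -0.24, b = 1.15, c = 1.
  Discriminant D = b^2 - 4ac = (1.15)^2 - 4*(-0.24)*1 = 1.3225 - (-0.96) = 2.2825.
  D >= 0, so the roots are real: z = (-b +/- sqrt(D)) / (2a) = (-1.15 +/- 1.510794) / (-0.48).
    z_1 = (-1.15 + 1.510794) / (-0.48) = -0.7517,   |z_1| = 0.7517.
    z_2 = (-1.15 - 1.510794) / (-0.48) = 5.5433,   |z_2| = 5.5433.
Moduli of all roots: 2.0000, 0.7517, 5.5433.
All moduli strictly greater than 1? No.
Verdict: Not invertible.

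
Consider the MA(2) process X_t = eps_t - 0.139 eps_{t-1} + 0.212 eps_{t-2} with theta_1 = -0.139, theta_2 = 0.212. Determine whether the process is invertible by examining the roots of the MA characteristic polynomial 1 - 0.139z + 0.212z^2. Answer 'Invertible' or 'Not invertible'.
\text{Invertible}

The MA(q) characteristic polynomial is P(z) = 1 - 0.139z + 0.212z^2.
Invertibility requires all roots to lie outside the unit circle, i.e. |z| > 1 for every root.
Set 1 + (-0.139) z + (0.212) z^2 = 0, i.e. a z^2 + b z + c = 0 with a = 0.212, b = -0.139, c = 1.
Discriminant D = b^2 - 4ac = (-0.139)^2 - 4*(0.212)*1 = 0.019321 - (0.848) = -0.828679.
D < 0, so the roots are the complex-conjugate pair z = (-b +/- i sqrt(-D)) / (2a) = 0.3278 +/- 2.147i.
For a conjugate pair |z|^2 = z * conj(z) = (product of roots) = c/a = 1/(0.212) = 4.716981, so |z| = sqrt(4.716981) = 2.1719 for both roots.
Moduli of all roots: 2.1719, 2.1719.
All moduli strictly greater than 1? Yes.
Verdict: Invertible.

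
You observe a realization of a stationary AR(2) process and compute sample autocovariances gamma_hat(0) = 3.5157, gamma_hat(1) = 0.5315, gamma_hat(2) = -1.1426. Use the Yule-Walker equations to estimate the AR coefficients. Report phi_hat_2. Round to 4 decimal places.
\hat\phi_{2} = -0.3560

The Yule-Walker equations for an AR(p) process read, in matrix form,
  Gamma_p phi = r_p,   with   (Gamma_p)_{ij} = gamma(|i - j|),
                       (r_p)_i = gamma(i),   i,j = 1..p.
Substitute the sample gammas (Toeplitz matrix and right-hand side of size 2):
  Gamma_p = [[3.5157, 0.5315], [0.5315, 3.5157]]
  r_p     = [0.5315, -1.1426]
Written out:
  3.5157 phi_1 + 0.5315 phi_2 = 0.5315
  0.5315 phi_1 + 3.5157 phi_2 = -1.1426
Solve by Cramer's rule:
  det = gamma(0)^2 - gamma(1)^2 = (3.5157)^2 - (0.5315)^2 = 12.36014649 - 0.28249225 = 12.07765424
  phi_hat_1 = [gamma(1) gamma(0) - gamma(1) gamma(2)] / det = [(0.5315)(3.5157) - (0.5315)(-1.1426)] / 12.07765424 = 2.47588645 / 12.07765424 = 0.205
  phi_hat_2 = [gamma(0) gamma(2) - gamma(1)^2] / det = [(3.5157)(-1.1426) - (0.5315)^2] / 12.07765424 = -4.29953107 / 12.07765424 = -0.356
So phi_hat = [0.2050, -0.3560].
Therefore phi_hat_2 = -0.3560.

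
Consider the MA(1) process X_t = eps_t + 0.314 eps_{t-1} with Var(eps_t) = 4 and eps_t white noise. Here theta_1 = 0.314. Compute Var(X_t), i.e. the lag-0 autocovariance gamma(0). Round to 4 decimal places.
\gamma(0) = 4.3944

For an MA(q) process X_t = eps_t + sum_i theta_i eps_{t-i} with
Var(eps_t) = sigma^2, the variance is
  gamma(0) = sigma^2 * (1 + sum_i theta_i^2).
  sum_i theta_i^2 = (0.314)^2 = 0.098596.
  gamma(0) = 4 * (1 + 0.098596) = 4 * 1.098596 = 4.394384, which rounds to 4.3944.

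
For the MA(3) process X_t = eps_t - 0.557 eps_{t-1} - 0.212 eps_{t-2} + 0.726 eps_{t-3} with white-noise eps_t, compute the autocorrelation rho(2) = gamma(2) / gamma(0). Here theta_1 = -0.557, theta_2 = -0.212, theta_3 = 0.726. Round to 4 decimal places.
\rho(2) = -0.3275

For an MA(q) process with theta_0 = 1, the autocovariance is
  gamma(k) = sigma^2 * sum_{i=0..q-k} theta_i * theta_{i+k},
and rho(k) = gamma(k) / gamma(0). Sigma^2 cancels.
  numerator   = (1)*(-0.212) + (-0.557)*(0.726) = -0.616382.
  denominator = (1)^2 + (-0.557)^2 + (-0.212)^2 + (0.726)^2 = 1.882269.
  rho(2) = -0.616382 / 1.882269 = -0.3275.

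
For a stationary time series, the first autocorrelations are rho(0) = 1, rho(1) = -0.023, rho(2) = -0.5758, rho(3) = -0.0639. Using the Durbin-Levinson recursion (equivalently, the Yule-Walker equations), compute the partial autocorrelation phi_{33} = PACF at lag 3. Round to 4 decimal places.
\phi_{33} = -0.1470

The PACF at lag k is phi_{kk}, the last component of the solution
to the Yule-Walker system G_k phi = r_k where
  (G_k)_{ij} = rho(|i - j|), (r_k)_i = rho(i), i,j = 1..k.
Equivalently, Durbin-Levinson gives phi_{kk} iteratively:
  phi_{11} = rho(1)
  phi_{kk} = [rho(k) - sum_{j=1..k-1} phi_{k-1,j} rho(k-j)]
            / [1 - sum_{j=1..k-1} phi_{k-1,j} rho(j)],
  phi_{k,j} = phi_{k-1,j} - phi_{kk} phi_{k-1,k-j},  j = 1..k-1.
Step k = 1:
  phi_11 = rho(1) = -0.023.
Step k = 2:
  phi_22 = [rho(2) - phi_11 rho(1)] / [1 - phi_11 rho(1)] = [-0.5758 - (-0.023)(-0.023)] / [1 - (-0.023)(-0.023)]
         = -0.576329 / 0.999471 = -0.576634.
  Update: phi_21 = phi_11 - phi_22 phi_11 = -0.023 - (-0.576634)(-0.023) = -0.036263.
Step k = 3:
  phi_33 = [rho(3) - phi_21 rho(2) - phi_22 rho(1)] / [1 - phi_21 rho(1) - phi_22 rho(2)]
    numerator   = -0.0639 - (-0.036263)(-0.5758) - (-0.576634)(-0.023) = -0.09804258
    denominator = 1 - (-0.036263)(-0.023) - (-0.576634)(-0.5758) = 0.66714008
  phi_33 = -0.09804258 / 0.66714008 = -0.147.
Therefore phi_{33} = -0.1470.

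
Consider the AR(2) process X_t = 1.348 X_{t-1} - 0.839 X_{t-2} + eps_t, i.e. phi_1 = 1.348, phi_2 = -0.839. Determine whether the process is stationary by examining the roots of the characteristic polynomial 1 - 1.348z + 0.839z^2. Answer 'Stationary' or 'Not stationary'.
\text{Stationary}

The AR(p) characteristic polynomial is P(z) = 1 - 1.348z + 0.839z^2.
Stationarity requires all roots to lie outside the unit circle, i.e. |z| > 1 for every root.
Set 1 + (-1.348) z + (0.839) z^2 = 0, i.e. a z^2 + b z + c = 0 with a = 0.839, b = -1.348, c = 1.
Discriminant D = b^2 - 4ac = (-1.348)^2 - 4*(0.839)*1 = 1.817104 - (3.356) = -1.538896.
D < 0, so the roots are the complex-conjugate pair z = (-b +/- i sqrt(-D)) / (2a) = 0.8033 +/- 0.7393i.
For a conjugate pair |z|^2 = z * conj(z) = (product of roots) = c/a = 1/(0.839) = 1.191895, so |z| = sqrt(1.191895) = 1.0917 for both roots.
Moduli of all roots: 1.0917, 1.0917.
All moduli strictly greater than 1? Yes.
Verdict: Stationary.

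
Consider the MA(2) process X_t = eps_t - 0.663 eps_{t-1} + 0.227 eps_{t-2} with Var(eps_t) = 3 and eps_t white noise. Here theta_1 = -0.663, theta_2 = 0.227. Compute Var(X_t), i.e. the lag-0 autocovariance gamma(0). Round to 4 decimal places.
\gamma(0) = 4.4733

For an MA(q) process X_t = eps_t + sum_i theta_i eps_{t-i} with
Var(eps_t) = sigma^2, the variance is
  gamma(0) = sigma^2 * (1 + sum_i theta_i^2).
  sum_i theta_i^2 = (-0.663)^2 + (0.227)^2 = 0.439569 + 0.051529 = 0.491098.
  gamma(0) = 3 * (1 + 0.491098) = 3 * 1.491098 = 4.473294, which rounds to 4.4733.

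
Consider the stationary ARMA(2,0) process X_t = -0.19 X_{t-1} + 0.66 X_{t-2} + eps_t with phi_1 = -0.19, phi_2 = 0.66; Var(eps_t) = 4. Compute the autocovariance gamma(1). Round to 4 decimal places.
\gamma(1) = -5.7589

Multiply the model equation by X_{t-k} and take expectations. With theta_0 = psi_0 = 1 and psi_j the MA(infinity) weights, this gives
  gamma(k) - sum_i phi_i gamma(k-i) = c_k,
  c_k = sigma^2 * sum_{j=k..q} theta_j psi_{j-k}   (c_k = 0 for k > q),
using gamma(-m) = gamma(m).
Pure AR (q = 0): c_0 = sigma^2 = 4, c_k = 0 for k >= 1.
Equations for k = 0, 1, 2 (AR order 2, c_2 = 0):
  (E0) gamma(0) = phi_1 gamma(1) + phi_2 gamma(2) + c_0
  (E1) gamma(1) = phi_1 gamma(0) + phi_2 gamma(1) + c_1
  (E2) gamma(2) = phi_1 gamma(1) + phi_2 gamma(0)
From (E1): gamma(1) = A gamma(0) + B with
  A = phi_1 / (1 - phi_2) = -0.19 / 0.34 = -0.558824,   B = c_1 / (1 - phi_2) = 0 / 0.34 = 0.
Insert (E2) into (E0): gamma(0) (1 - phi_2^2) = phi_1 (1 + phi_2) gamma(1) + c_0.
  phi_1 (1 + phi_2) = (-0.19)(1.66) = -0.3154,   1 - phi_2^2 = 0.5644.
Replace gamma(1) by A gamma(0) + B and collect gamma(0):
  gamma(0) [0.5644 - (-0.3154)(-0.558824)] = c_0 = 4
  gamma(0) * 0.388147 = 4
  gamma(0) = 4 / 0.388147 = 10.305372.
  gamma(1) = A gamma(0) = (-0.558824)(10.305372) = -5.758885.
Therefore gamma(1) = -5.7589 (to 4 decimal places).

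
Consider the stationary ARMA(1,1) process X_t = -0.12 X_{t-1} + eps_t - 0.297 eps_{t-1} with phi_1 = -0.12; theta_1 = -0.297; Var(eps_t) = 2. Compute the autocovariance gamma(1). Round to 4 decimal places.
\gamma(1) = -0.8763

Multiply the model equation by X_{t-k} and take expectations. With theta_0 = psi_0 = 1 and psi_j the MA(infinity) weights, this gives
  gamma(k) - sum_i phi_i gamma(k-i) = c_k,
  c_k = sigma^2 * sum_{j=k..q} theta_j psi_{j-k}   (c_k = 0 for k > q),
using gamma(-m) = gamma(m).
psi-weights needed (psi_j = theta_j + sum_i phi_i psi_{j-i}):
  psi_1 = theta_1 + phi_1 = -0.297 + (-0.12) = -0.417
Right-hand sides:
  c_0 = sigma^2 (1 + theta_1 psi_1) = 2 * (1 + (-0.297)(-0.417)) = 2 * 1.123849 = 2.247698
  c_1 = sigma^2 theta_1 = 2 * (-0.297) = -0.594
  c_2 = 0
Equations for k = 0 and k = 1 (AR order 1):
  gamma(0) = phi_1 gamma(1) + c_0
  gamma(1) = phi_1 gamma(0) + c_1
Substituting the second into the first: gamma(0) (1 - phi_1^2) = c_0 + phi_1 c_1, so
  gamma(0) = (c_0 + phi_1 c_1) / (1 - phi_1^2) = (2.247698 + (-0.12)(-0.594)) / (1 - (-0.12)^2) = 2.318978 / 0.9856 = 2.352859.
  gamma(1) = phi_1 gamma(0) + c_1 = (-0.12)(2.352859) + (-0.594) = -0.876343.
Therefore gamma(1) = -0.8763 (to 4 decimal places).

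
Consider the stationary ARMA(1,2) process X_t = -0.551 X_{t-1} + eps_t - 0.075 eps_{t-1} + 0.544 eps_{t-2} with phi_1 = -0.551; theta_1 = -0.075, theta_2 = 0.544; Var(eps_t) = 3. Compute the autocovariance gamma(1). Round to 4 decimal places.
\gamma(1) = -5.4230

Multiply the model equation by X_{t-k} and take expectations. With theta_0 = psi_0 = 1 and psi_j the MA(infinity) weights, this gives
  gamma(k) - sum_i phi_i gamma(k-i) = c_k,
  c_k = sigma^2 * sum_{j=k..q} theta_j psi_{j-k}   (c_k = 0 for k > q),
using gamma(-m) = gamma(m).
psi-weights needed (psi_j = theta_j + sum_i phi_i psi_{j-i}):
  psi_1 = theta_1 + phi_1 = -0.075 + (-0.551) = -0.626
  psi_2 = theta_2 + phi_1 psi_1 = 0.544 + (-0.551)(-0.626) = 0.888926
Right-hand sides:
  c_0 = sigma^2 (1 + theta_1 psi_1 + theta_2 psi_2) = 3 * (1 + (-0.075)(-0.626) + (0.544)(0.888926)) = 3 * 1.530526 = 4.591577
  c_1 = sigma^2 (theta_1 + theta_2 psi_1) = 3 * (-0.075 + (0.544)(-0.626)) = -1.246632
  c_2 = sigma^2 theta_2 = 3 * (0.544) = 1.632
Equations for k = 0 and k = 1 (AR order 1):
  gamma(0) = phi_1 gamma(1) + c_0
  gamma(1) = phi_1 gamma(0) + c_1
Substituting the second into the first: gamma(0) (1 - phi_1^2) = c_0 + phi_1 c_1, so
  gamma(0) = (c_0 + phi_1 c_1) / (1 - phi_1^2) = (4.591577 + (-0.551)(-1.246632)) / (1 - (-0.551)^2) = 5.278471 / 0.696399 = 7.579665.
  gamma(1) = phi_1 gamma(0) + c_1 = (-0.551)(7.579665) + (-1.246632) = -5.423028.
Therefore gamma(1) = -5.4230 (to 4 decimal places).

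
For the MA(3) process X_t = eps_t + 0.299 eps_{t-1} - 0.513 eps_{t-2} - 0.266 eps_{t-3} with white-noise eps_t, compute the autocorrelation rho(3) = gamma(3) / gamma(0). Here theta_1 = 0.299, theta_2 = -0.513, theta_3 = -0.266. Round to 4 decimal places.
\rho(3) = -0.1869

For an MA(q) process with theta_0 = 1, the autocovariance is
  gamma(k) = sigma^2 * sum_{i=0..q-k} theta_i * theta_{i+k},
and rho(k) = gamma(k) / gamma(0). Sigma^2 cancels.
  numerator   = (1)*(-0.266) = -0.266.
  denominator = (1)^2 + (0.299)^2 + (-0.513)^2 + (-0.266)^2 = 1.423326.
  rho(3) = -0.266 / 1.423326 = -0.1869.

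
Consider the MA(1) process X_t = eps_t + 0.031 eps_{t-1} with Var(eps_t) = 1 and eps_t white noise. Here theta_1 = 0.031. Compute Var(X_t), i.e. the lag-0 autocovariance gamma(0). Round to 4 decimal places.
\gamma(0) = 1.0010

For an MA(q) process X_t = eps_t + sum_i theta_i eps_{t-i} with
Var(eps_t) = sigma^2, the variance is
  gamma(0) = sigma^2 * (1 + sum_i theta_i^2).
  sum_i theta_i^2 = (0.031)^2 = 0.000961.
  gamma(0) = 1 * (1 + 0.000961) = 1 * 1.000961 = 1.000961, which rounds to 1.0010.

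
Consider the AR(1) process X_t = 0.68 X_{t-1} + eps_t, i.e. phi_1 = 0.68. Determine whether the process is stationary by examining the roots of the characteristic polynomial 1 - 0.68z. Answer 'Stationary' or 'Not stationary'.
\text{Stationary}

The AR(p) characteristic polynomial is P(z) = 1 - 0.68z.
Stationarity requires all roots to lie outside the unit circle, i.e. |z| > 1 for every root.
This is linear in z: 1 + (-0.68) z = 0  =>  z = -1/(-0.68) = 1.470588,  |z| = 1.470588.
Moduli of all roots: 1.4706.
All moduli strictly greater than 1? Yes.
Verdict: Stationary.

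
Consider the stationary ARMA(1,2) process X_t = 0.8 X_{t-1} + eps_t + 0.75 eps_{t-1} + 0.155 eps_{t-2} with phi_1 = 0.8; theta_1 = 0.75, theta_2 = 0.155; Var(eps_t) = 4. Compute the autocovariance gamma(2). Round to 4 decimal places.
\gamma(2) = 26.3376

Multiply the model equation by X_{t-k} and take expectations. With theta_0 = psi_0 = 1 and psi_j the MA(infinity) weights, this gives
  gamma(k) - sum_i phi_i gamma(k-i) = c_k,
  c_k = sigma^2 * sum_{j=k..q} theta_j psi_{j-k}   (c_k = 0 for k > q),
using gamma(-m) = gamma(m).
psi-weights needed (psi_j = theta_j + sum_i phi_i psi_{j-i}):
  psi_1 = theta_1 + phi_1 = 0.75 + (0.8) = 1.55
  psi_2 = theta_2 + phi_1 psi_1 = 0.155 + (0.8)(1.55) = 1.395
Right-hand sides:
  c_0 = sigma^2 (1 + theta_1 psi_1 + theta_2 psi_2) = 4 * (1 + (0.75)(1.55) + (0.155)(1.395)) = 4 * 2.378725 = 9.5149
  c_1 = sigma^2 (theta_1 + theta_2 psi_1) = 4 * (0.75 + (0.155)(1.55)) = 3.961
  c_2 = sigma^2 theta_2 = 4 * (0.155) = 0.62
Equations for k = 0 and k = 1 (AR order 1):
  gamma(0) = phi_1 gamma(1) + c_0
  gamma(1) = phi_1 gamma(0) + c_1
Substituting the second into the first: gamma(0) (1 - phi_1^2) = c_0 + phi_1 c_1, so
  gamma(0) = (c_0 + phi_1 c_1) / (1 - phi_1^2) = (9.5149 + (0.8)(3.961)) / (1 - (0.8)^2) = 12.6837 / 0.36 = 35.2325.
  gamma(1) = phi_1 gamma(0) + c_1 = (0.8)(35.2325) + (3.961) = 32.147.
For k = 2: gamma(2) = phi_1 gamma(1) + c_2
  = (0.8)(32.147) + (0.62) = 26.3376.
Therefore gamma(2) = 26.3376 (to 4 decimal places).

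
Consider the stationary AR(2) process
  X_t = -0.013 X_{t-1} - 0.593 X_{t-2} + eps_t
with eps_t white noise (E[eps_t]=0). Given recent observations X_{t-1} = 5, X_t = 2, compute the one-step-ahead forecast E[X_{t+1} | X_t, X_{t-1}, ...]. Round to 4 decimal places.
E[X_{t+1} \mid \mathcal F_t] = -2.9910

For an AR(p) model X_t = c + sum_i phi_i X_{t-i} + eps_t, the
one-step-ahead conditional mean is
  E[X_{t+1} | X_t, ...] = c + sum_i phi_i X_{t+1-i}.
Substitute known values:
  E[X_{t+1} | ...] = (-0.013) * (2) + (-0.593) * (5)
                   = -2.9910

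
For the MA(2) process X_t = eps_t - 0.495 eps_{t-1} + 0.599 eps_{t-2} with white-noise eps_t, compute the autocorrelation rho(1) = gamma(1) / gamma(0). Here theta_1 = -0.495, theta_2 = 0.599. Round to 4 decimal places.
\rho(1) = -0.4935

For an MA(q) process with theta_0 = 1, the autocovariance is
  gamma(k) = sigma^2 * sum_{i=0..q-k} theta_i * theta_{i+k},
and rho(k) = gamma(k) / gamma(0). Sigma^2 cancels.
  numerator   = (1)*(-0.495) + (-0.495)*(0.599) = -0.791505.
  denominator = (1)^2 + (-0.495)^2 + (0.599)^2 = 1.603826.
  rho(1) = -0.791505 / 1.603826 = -0.4935.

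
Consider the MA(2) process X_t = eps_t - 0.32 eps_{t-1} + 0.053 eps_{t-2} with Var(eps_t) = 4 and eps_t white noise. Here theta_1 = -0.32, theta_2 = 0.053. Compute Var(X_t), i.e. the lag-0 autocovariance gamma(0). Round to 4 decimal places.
\gamma(0) = 4.4208

For an MA(q) process X_t = eps_t + sum_i theta_i eps_{t-i} with
Var(eps_t) = sigma^2, the variance is
  gamma(0) = sigma^2 * (1 + sum_i theta_i^2).
  sum_i theta_i^2 = (-0.32)^2 + (0.053)^2 = 0.1024 + 0.002809 = 0.105209.
  gamma(0) = 4 * (1 + 0.105209) = 4 * 1.105209 = 4.420836, which rounds to 4.4208.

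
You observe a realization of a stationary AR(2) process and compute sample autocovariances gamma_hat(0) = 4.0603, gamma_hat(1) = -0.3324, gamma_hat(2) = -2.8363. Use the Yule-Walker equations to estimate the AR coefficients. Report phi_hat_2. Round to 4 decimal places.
\hat\phi_{2} = -0.7100

The Yule-Walker equations for an AR(p) process read, in matrix form,
  Gamma_p phi = r_p,   with   (Gamma_p)_{ij} = gamma(|i - j|),
                       (r_p)_i = gamma(i),   i,j = 1..p.
Substitute the sample gammas (Toeplitz matrix and right-hand side of size 2):
  Gamma_p = [[4.0603, -0.3324], [-0.3324, 4.0603]]
  r_p     = [-0.3324, -2.8363]
Written out:
  4.0603 phi_1 - 0.3324 phi_2 = -0.3324
  -0.3324 phi_1 + 4.0603 phi_2 = -2.8363
Solve by Cramer's rule:
  det = gamma(0)^2 - gamma(1)^2 = (4.0603)^2 - (-0.3324)^2 = 16.48603609 - 0.11048976 = 16.37554633
  phi_hat_1 = [gamma(1) gamma(0) - gamma(1) gamma(2)] / det = [(-0.3324)(4.0603) - (-0.3324)(-2.8363)] / 16.37554633 = -2.29242984 / 16.37554633 = -0.14
  phi_hat_2 = [gamma(0) gamma(2) - gamma(1)^2] / det = [(4.0603)(-2.8363) - (-0.3324)^2] / 16.37554633 = -11.62671865 / 16.37554633 = -0.71
So phi_hat = [-0.1400, -0.7100].
Therefore phi_hat_2 = -0.7100.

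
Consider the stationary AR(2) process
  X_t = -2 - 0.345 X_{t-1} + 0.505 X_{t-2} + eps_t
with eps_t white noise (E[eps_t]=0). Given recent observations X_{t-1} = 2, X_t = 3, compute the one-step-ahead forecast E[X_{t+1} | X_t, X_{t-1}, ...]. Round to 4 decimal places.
E[X_{t+1} \mid \mathcal F_t] = -2.0250

For an AR(p) model X_t = c + sum_i phi_i X_{t-i} + eps_t, the
one-step-ahead conditional mean is
  E[X_{t+1} | X_t, ...] = c + sum_i phi_i X_{t+1-i}.
Substitute known values:
  E[X_{t+1} | ...] = -2 + (-0.345) * (3) + (0.505) * (2)
                   = -2.0250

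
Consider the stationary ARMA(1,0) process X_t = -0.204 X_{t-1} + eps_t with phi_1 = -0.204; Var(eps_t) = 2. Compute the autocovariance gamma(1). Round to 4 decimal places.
\gamma(1) = -0.4257

Multiply the model equation by X_{t-k} and take expectations. With theta_0 = psi_0 = 1 and psi_j the MA(infinity) weights, this gives
  gamma(k) - sum_i phi_i gamma(k-i) = c_k,
  c_k = sigma^2 * sum_{j=k..q} theta_j psi_{j-k}   (c_k = 0 for k > q),
using gamma(-m) = gamma(m).
Pure AR (q = 0): c_0 = sigma^2 = 2, c_k = 0 for k >= 1.
Equations for k = 0 and k = 1 (AR order 1):
  gamma(0) = phi_1 gamma(1) + c_0
  gamma(1) = phi_1 gamma(0) + c_1
Substituting the second into the first: gamma(0) (1 - phi_1^2) = c_0 + phi_1 c_1, so
  gamma(0) = c_0 / (1 - phi_1^2) = 2 / (1 - (-0.204)^2) = 2 / 0.958384 = 2.086846.
  gamma(1) = phi_1 gamma(0) = (-0.204)(2.086846) = -0.425717.
Therefore gamma(1) = -0.4257 (to 4 decimal places).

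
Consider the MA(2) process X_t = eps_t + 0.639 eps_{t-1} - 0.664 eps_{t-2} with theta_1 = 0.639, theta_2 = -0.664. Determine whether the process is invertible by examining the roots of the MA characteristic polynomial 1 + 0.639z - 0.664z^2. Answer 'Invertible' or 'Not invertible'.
\text{Not invertible}

The MA(q) characteristic polynomial is P(z) = 1 + 0.639z - 0.664z^2.
Invertibility requires all roots to lie outside the unit circle, i.e. |z| > 1 for every root.
Set 1 + (0.639) z + (-0.664) z^2 = 0, i.e. a z^2 + b z + c = 0 with a = -0.664, b = 0.639, c = 1.
Discriminant D = b^2 - 4ac = (0.639)^2 - 4*(-0.664)*1 = 0.408321 - (-2.656) = 3.064321.
D >= 0, so the roots are real: z = (-b +/- sqrt(D)) / (2a) = (-0.639 +/- 1.75052) / (-1.328).
  z_1 = (-0.639 + 1.75052) / (-1.328) = -0.837,   |z_1| = 0.837.
  z_2 = (-0.639 - 1.75052) / (-1.328) = 1.7993,   |z_2| = 1.7993.
Moduli of all roots: 0.8370, 1.7993.
All moduli strictly greater than 1? No.
Verdict: Not invertible.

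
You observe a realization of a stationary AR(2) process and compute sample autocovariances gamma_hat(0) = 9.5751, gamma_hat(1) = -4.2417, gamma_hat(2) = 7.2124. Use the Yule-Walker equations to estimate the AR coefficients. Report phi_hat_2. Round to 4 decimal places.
\hat\phi_{2} = 0.6930

The Yule-Walker equations for an AR(p) process read, in matrix form,
  Gamma_p phi = r_p,   with   (Gamma_p)_{ij} = gamma(|i - j|),
                       (r_p)_i = gamma(i),   i,j = 1..p.
Substitute the sample gammas (Toeplitz matrix and right-hand side of size 2):
  Gamma_p = [[9.5751, -4.2417], [-4.2417, 9.5751]]
  r_p     = [-4.2417, 7.2124]
Written out:
  9.5751 phi_1 - 4.2417 phi_2 = -4.2417
  -4.2417 phi_1 + 9.5751 phi_2 = 7.2124
Solve by Cramer's rule:
  det = gamma(0)^2 - gamma(1)^2 = (9.5751)^2 - (-4.2417)^2 = 91.68254001 - 17.99201889 = 73.69052112
  phi_hat_1 = [gamma(1) gamma(0) - gamma(1) gamma(2)] / det = [(-4.2417)(9.5751) - (-4.2417)(7.2124)] / 73.69052112 = -10.02186459 / 73.69052112 = -0.136
  phi_hat_2 = [gamma(0) gamma(2) - gamma(1)^2] / det = [(9.5751)(7.2124) - (-4.2417)^2] / 73.69052112 = 51.06743235 / 73.69052112 = 0.693
So phi_hat = [-0.1360, 0.6930].
Therefore phi_hat_2 = 0.6930.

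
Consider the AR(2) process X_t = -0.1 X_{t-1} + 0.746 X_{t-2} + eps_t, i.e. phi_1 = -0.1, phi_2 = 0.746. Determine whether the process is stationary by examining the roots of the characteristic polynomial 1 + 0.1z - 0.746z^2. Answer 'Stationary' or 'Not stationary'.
\text{Stationary}

The AR(p) characteristic polynomial is P(z) = 1 + 0.1z - 0.746z^2.
Stationarity requires all roots to lie outside the unit circle, i.e. |z| > 1 for every root.
Set 1 + (0.1) z + (-0.746) z^2 = 0, i.e. a z^2 + b z + c = 0 with a = -0.746, b = 0.1, c = 1.
Discriminant D = b^2 - 4ac = (0.1)^2 - 4*(-0.746)*1 = 0.01 - (-2.984) = 2.994.
D >= 0, so the roots are real: z = (-b +/- sqrt(D)) / (2a) = (-0.1 +/- 1.730318) / (-1.492).
  z_1 = (-0.1 + 1.730318) / (-1.492) = -1.0927,   |z_1| = 1.0927.
  z_2 = (-0.1 - 1.730318) / (-1.492) = 1.2268,   |z_2| = 1.2268.
Moduli of all roots: 1.0927, 1.2268.
All moduli strictly greater than 1? Yes.
Verdict: Stationary.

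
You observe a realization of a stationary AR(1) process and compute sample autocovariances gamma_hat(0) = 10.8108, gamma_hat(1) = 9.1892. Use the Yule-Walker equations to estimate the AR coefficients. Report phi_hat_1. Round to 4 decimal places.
\hat\phi_{1} = 0.8500

The Yule-Walker equations for an AR(p) process read, in matrix form,
  Gamma_p phi = r_p,   with   (Gamma_p)_{ij} = gamma(|i - j|),
                       (r_p)_i = gamma(i),   i,j = 1..p.
Substitute the sample gammas (Toeplitz matrix and right-hand side of size 1):
  Gamma_p = [[10.8108]]
  r_p     = [9.1892]
With p = 1 this is the single equation gamma(0) phi_1 = gamma(1):
  phi_hat_1 = gamma(1) / gamma(0) = 9.1892 / 10.8108 = 0.8500.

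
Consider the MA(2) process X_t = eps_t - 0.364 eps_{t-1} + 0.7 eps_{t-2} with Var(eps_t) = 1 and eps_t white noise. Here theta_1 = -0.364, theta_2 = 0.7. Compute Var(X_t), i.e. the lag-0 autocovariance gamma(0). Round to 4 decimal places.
\gamma(0) = 1.6225

For an MA(q) process X_t = eps_t + sum_i theta_i eps_{t-i} with
Var(eps_t) = sigma^2, the variance is
  gamma(0) = sigma^2 * (1 + sum_i theta_i^2).
  sum_i theta_i^2 = (-0.364)^2 + (0.7)^2 = 0.132496 + 0.49 = 0.622496.
  gamma(0) = 1 * (1 + 0.622496) = 1 * 1.622496 = 1.622496, which rounds to 1.6225.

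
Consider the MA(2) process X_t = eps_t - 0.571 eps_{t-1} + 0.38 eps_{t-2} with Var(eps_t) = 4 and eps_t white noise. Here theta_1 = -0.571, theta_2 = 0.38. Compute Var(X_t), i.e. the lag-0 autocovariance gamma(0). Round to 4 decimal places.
\gamma(0) = 5.8818

For an MA(q) process X_t = eps_t + sum_i theta_i eps_{t-i} with
Var(eps_t) = sigma^2, the variance is
  gamma(0) = sigma^2 * (1 + sum_i theta_i^2).
  sum_i theta_i^2 = (-0.571)^2 + (0.38)^2 = 0.326041 + 0.1444 = 0.470441.
  gamma(0) = 4 * (1 + 0.470441) = 4 * 1.470441 = 5.881764, which rounds to 5.8818.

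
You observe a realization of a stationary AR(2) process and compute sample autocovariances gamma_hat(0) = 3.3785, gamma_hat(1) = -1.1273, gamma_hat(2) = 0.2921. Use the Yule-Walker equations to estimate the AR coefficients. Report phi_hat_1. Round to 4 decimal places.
\hat\phi_{1} = -0.3430

The Yule-Walker equations for an AR(p) process read, in matrix form,
  Gamma_p phi = r_p,   with   (Gamma_p)_{ij} = gamma(|i - j|),
                       (r_p)_i = gamma(i),   i,j = 1..p.
Substitute the sample gammas (Toeplitz matrix and right-hand side of size 2):
  Gamma_p = [[3.3785, -1.1273], [-1.1273, 3.3785]]
  r_p     = [-1.1273, 0.2921]
Written out:
  3.3785 phi_1 - 1.1273 phi_2 = -1.1273
  -1.1273 phi_1 + 3.3785 phi_2 = 0.2921
Solve by Cramer's rule:
  det = gamma(0)^2 - gamma(1)^2 = (3.3785)^2 - (-1.1273)^2 = 11.41426225 - 1.27080529 = 10.14345696
  phi_hat_1 = [gamma(1) gamma(0) - gamma(1) gamma(2)] / det = [(-1.1273)(3.3785) - (-1.1273)(0.2921)] / 10.14345696 = -3.47929872 / 10.14345696 = -0.343
  phi_hat_2 = [gamma(0) gamma(2) - gamma(1)^2] / det = [(3.3785)(0.2921) - (-1.1273)^2] / 10.14345696 = -0.28394544 / 10.14345696 = -0.028
So phi_hat = [-0.3430, -0.0280].
Therefore phi_hat_1 = -0.3430.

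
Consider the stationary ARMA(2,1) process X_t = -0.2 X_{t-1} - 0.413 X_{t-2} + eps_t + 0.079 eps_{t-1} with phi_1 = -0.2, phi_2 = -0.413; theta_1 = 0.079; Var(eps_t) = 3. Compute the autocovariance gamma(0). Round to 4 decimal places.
\gamma(0) = 3.6314

Multiply the model equation by X_{t-k} and take expectations. With theta_0 = psi_0 = 1 and psi_j the MA(infinity) weights, this gives
  gamma(k) - sum_i phi_i gamma(k-i) = c_k,
  c_k = sigma^2 * sum_{j=k..q} theta_j psi_{j-k}   (c_k = 0 for k > q),
using gamma(-m) = gamma(m).
psi-weights needed (psi_j = theta_j + sum_i phi_i psi_{j-i}):
  psi_1 = theta_1 + phi_1 = 0.079 + (-0.2) = -0.121
Right-hand sides:
  c_0 = sigma^2 (1 + theta_1 psi_1) = 3 * (1 + (0.079)(-0.121)) = 3 * 0.990441 = 2.971323
  c_1 = sigma^2 theta_1 = 3 * (0.079) = 0.237
  c_2 = 0
Equations for k = 0, 1, 2 (AR order 2, c_2 = 0):
  (E0) gamma(0) = phi_1 gamma(1) + phi_2 gamma(2) + c_0
  (E1) gamma(1) = phi_1 gamma(0) + phi_2 gamma(1) + c_1
  (E2) gamma(2) = phi_1 gamma(1) + phi_2 gamma(0)
From (E1): gamma(1) = A gamma(0) + B with
  A = phi_1 / (1 - phi_2) = -0.2 / 1.413 = -0.141543,   B = c_1 / (1 - phi_2) = 0.237 / 1.413 = 0.167728.
Insert (E2) into (E0): gamma(0) (1 - phi_2^2) = phi_1 (1 + phi_2) gamma(1) + c_0.
  phi_1 (1 + phi_2) = (-0.2)(0.587) = -0.1174,   1 - phi_2^2 = 0.829431.
Replace gamma(1) by A gamma(0) + B and collect gamma(0):
  gamma(0) [0.829431 - (-0.1174)(-0.141543)] = (-0.1174)(0.167728) + 2.971323
  gamma(0) * 0.812814 = 2.951632
  gamma(0) = 2.951632 / 0.812814 = 3.631375.
Therefore gamma(0) = 3.6314 (to 4 decimal places).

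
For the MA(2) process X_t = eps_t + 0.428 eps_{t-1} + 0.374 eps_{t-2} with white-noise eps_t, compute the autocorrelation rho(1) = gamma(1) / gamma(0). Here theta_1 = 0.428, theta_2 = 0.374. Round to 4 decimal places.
\rho(1) = 0.4445

For an MA(q) process with theta_0 = 1, the autocovariance is
  gamma(k) = sigma^2 * sum_{i=0..q-k} theta_i * theta_{i+k},
and rho(k) = gamma(k) / gamma(0). Sigma^2 cancels.
  numerator   = (1)*(0.428) + (0.428)*(0.374) = 0.588072.
  denominator = (1)^2 + (0.428)^2 + (0.374)^2 = 1.32306.
  rho(1) = 0.588072 / 1.32306 = 0.4445.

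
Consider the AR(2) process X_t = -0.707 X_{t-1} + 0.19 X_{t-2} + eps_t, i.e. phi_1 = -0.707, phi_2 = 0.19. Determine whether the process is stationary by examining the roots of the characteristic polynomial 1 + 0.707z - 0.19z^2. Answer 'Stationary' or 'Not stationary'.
\text{Stationary}

The AR(p) characteristic polynomial is P(z) = 1 + 0.707z - 0.19z^2.
Stationarity requires all roots to lie outside the unit circle, i.e. |z| > 1 for every root.
Set 1 + (0.707) z + (-0.19) z^2 = 0, i.e. a z^2 + b z + c = 0 with a = -0.19, b = 0.707, c = 1.
Discriminant D = b^2 - 4ac = (0.707)^2 - 4*(-0.19)*1 = 0.499849 - (-0.76) = 1.259849.
D >= 0, so the roots are real: z = (-b +/- sqrt(D)) / (2a) = (-0.707 +/- 1.12243) / (-0.38).
  z_1 = (-0.707 + 1.12243) / (-0.38) = -1.0932,   |z_1| = 1.0932.
  z_2 = (-0.707 - 1.12243) / (-0.38) = 4.8143,   |z_2| = 4.8143.
Moduli of all roots: 1.0932, 4.8143.
All moduli strictly greater than 1? Yes.
Verdict: Stationary.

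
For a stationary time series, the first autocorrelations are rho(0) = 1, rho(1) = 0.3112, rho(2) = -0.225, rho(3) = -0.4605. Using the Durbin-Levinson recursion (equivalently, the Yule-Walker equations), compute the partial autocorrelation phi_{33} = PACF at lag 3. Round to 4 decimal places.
\phi_{33} = -0.3229

The PACF at lag k is phi_{kk}, the last component of the solution
to the Yule-Walker system G_k phi = r_k where
  (G_k)_{ij} = rho(|i - j|), (r_k)_i = rho(i), i,j = 1..k.
Equivalently, Durbin-Levinson gives phi_{kk} iteratively:
  phi_{11} = rho(1)
  phi_{kk} = [rho(k) - sum_{j=1..k-1} phi_{k-1,j} rho(k-j)]
            / [1 - sum_{j=1..k-1} phi_{k-1,j} rho(j)],
  phi_{k,j} = phi_{k-1,j} - phi_{kk} phi_{k-1,k-j},  j = 1..k-1.
Step k = 1:
  phi_11 = rho(1) = 0.3112.
Step k = 2:
  phi_22 = [rho(2) - phi_11 rho(1)] / [1 - phi_11 rho(1)] = [-0.225 - (0.3112)(0.3112)] / [1 - (0.3112)(0.3112)]
         = -0.32184544 / 0.90315456 = -0.356357.
  Update: phi_21 = phi_11 - phi_22 phi_11 = 0.3112 - (-0.356357)(0.3112) = 0.422098.
Step k = 3:
  phi_33 = [rho(3) - phi_21 rho(2) - phi_22 rho(1)] / [1 - phi_21 rho(1) - phi_22 rho(2)]
    numerator   = -0.4605 - (0.422098)(-0.225) - (-0.356357)(0.3112) = -0.25462959
    denominator = 1 - (0.422098)(0.3112) - (-0.356357)(-0.225) = 0.78846269
  phi_33 = -0.25462959 / 0.78846269 = -0.3229.
Therefore phi_{33} = -0.3229.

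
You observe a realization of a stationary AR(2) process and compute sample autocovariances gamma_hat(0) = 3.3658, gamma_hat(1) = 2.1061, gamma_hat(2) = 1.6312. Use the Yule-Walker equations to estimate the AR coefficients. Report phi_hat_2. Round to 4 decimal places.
\hat\phi_{2} = 0.1530

The Yule-Walker equations for an AR(p) process read, in matrix form,
  Gamma_p phi = r_p,   with   (Gamma_p)_{ij} = gamma(|i - j|),
                       (r_p)_i = gamma(i),   i,j = 1..p.
Substitute the sample gammas (Toeplitz matrix and right-hand side of size 2):
  Gamma_p = [[3.3658, 2.1061], [2.1061, 3.3658]]
  r_p     = [2.1061, 1.6312]
Written out:
  3.3658 phi_1 + 2.1061 phi_2 = 2.1061
  2.1061 phi_1 + 3.3658 phi_2 = 1.6312
Solve by Cramer's rule:
  det = gamma(0)^2 - gamma(1)^2 = (3.3658)^2 - (2.1061)^2 = 11.32860964 - 4.43565721 = 6.89295243
  phi_hat_1 = [gamma(1) gamma(0) - gamma(1) gamma(2)] / det = [(2.1061)(3.3658) - (2.1061)(1.6312)] / 6.89295243 = 3.65324106 / 6.89295243 = 0.53
  phi_hat_2 = [gamma(0) gamma(2) - gamma(1)^2] / det = [(3.3658)(1.6312) - (2.1061)^2] / 6.89295243 = 1.05463575 / 6.89295243 = 0.153
So phi_hat = [0.5300, 0.1530].
Therefore phi_hat_2 = 0.1530.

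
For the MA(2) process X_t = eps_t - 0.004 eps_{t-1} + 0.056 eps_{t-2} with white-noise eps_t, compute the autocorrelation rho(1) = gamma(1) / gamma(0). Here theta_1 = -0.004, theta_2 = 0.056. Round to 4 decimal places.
\rho(1) = -0.0042

For an MA(q) process with theta_0 = 1, the autocovariance is
  gamma(k) = sigma^2 * sum_{i=0..q-k} theta_i * theta_{i+k},
and rho(k) = gamma(k) / gamma(0). Sigma^2 cancels.
  numerator   = (1)*(-0.004) + (-0.004)*(0.056) = -0.004224.
  denominator = (1)^2 + (-0.004)^2 + (0.056)^2 = 1.003152.
  rho(1) = -0.004224 / 1.003152 = -0.0042.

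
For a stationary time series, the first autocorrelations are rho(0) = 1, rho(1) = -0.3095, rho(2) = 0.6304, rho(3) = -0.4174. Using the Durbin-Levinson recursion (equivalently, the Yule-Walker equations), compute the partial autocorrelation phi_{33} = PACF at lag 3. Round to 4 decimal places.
\phi_{33} = -0.2630

The PACF at lag k is phi_{kk}, the last component of the solution
to the Yule-Walker system G_k phi = r_k where
  (G_k)_{ij} = rho(|i - j|), (r_k)_i = rho(i), i,j = 1..k.
Equivalently, Durbin-Levinson gives phi_{kk} iteratively:
  phi_{11} = rho(1)
  phi_{kk} = [rho(k) - sum_{j=1..k-1} phi_{k-1,j} rho(k-j)]
            / [1 - sum_{j=1..k-1} phi_{k-1,j} rho(j)],
  phi_{k,j} = phi_{k-1,j} - phi_{kk} phi_{k-1,k-j},  j = 1..k-1.
Step k = 1:
  phi_11 = rho(1) = -0.3095.
Step k = 2:
  phi_22 = [rho(2) - phi_11 rho(1)] / [1 - phi_11 rho(1)] = [0.6304 - (-0.3095)(-0.3095)] / [1 - (-0.3095)(-0.3095)]
         = 0.53460975 / 0.90420975 = 0.591245.
  Update: phi_21 = phi_11 - phi_22 phi_11 = -0.3095 - (0.591245)(-0.3095) = -0.12651.
Step k = 3:
  phi_33 = [rho(3) - phi_21 rho(2) - phi_22 rho(1)] / [1 - phi_21 rho(1) - phi_22 rho(2)]
    numerator   = -0.4174 - (-0.12651)(0.6304) - (0.591245)(-0.3095) = -0.15465794
    denominator = 1 - (-0.12651)(-0.3095) - (0.591245)(0.6304) = 0.58812426
  phi_33 = -0.15465794 / 0.58812426 = -0.263.
Therefore phi_{33} = -0.2630.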